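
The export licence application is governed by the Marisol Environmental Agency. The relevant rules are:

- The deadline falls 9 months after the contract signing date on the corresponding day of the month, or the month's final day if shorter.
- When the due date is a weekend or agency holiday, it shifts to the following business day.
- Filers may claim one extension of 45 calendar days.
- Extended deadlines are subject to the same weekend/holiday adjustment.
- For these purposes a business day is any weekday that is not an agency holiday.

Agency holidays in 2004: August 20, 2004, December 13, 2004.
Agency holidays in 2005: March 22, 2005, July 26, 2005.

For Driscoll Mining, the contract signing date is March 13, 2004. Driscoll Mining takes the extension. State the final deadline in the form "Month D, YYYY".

9 months from March 13, 2004 is December 13, 2004.
December 13, 2004 falls on a listed holiday. Rolling to the next business day gives December 14, 2004, a Tuesday.
The 45-calendar-day extension moves the deadline from December 14, 2004 to January 28, 2005.
January 28, 2005 falls on a Friday, which is a business day, so no adjustment is needed.
Deadline: January 28, 2005.

January 28, 2005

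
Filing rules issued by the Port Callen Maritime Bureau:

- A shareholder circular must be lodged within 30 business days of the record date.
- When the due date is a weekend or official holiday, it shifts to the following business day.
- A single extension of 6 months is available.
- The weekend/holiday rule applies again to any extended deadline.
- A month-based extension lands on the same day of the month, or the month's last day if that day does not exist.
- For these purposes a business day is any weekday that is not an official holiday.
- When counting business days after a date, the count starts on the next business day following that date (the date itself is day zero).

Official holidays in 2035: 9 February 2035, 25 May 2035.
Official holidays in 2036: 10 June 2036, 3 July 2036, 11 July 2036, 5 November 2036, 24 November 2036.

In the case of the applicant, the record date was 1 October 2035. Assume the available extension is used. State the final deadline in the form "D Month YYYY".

Starting the day after 1 October 2035 and counting 30 business days lands on 12 November 2035.
Since 12 November 2035 is a Monday and not a holiday, the date is unchanged.
The 6 months extension carries 12 November 2035 to 12 May 2036.
12 May 2036 (Monday) is already a business day.
So the filing is due 12 May 2036.

12 May 2036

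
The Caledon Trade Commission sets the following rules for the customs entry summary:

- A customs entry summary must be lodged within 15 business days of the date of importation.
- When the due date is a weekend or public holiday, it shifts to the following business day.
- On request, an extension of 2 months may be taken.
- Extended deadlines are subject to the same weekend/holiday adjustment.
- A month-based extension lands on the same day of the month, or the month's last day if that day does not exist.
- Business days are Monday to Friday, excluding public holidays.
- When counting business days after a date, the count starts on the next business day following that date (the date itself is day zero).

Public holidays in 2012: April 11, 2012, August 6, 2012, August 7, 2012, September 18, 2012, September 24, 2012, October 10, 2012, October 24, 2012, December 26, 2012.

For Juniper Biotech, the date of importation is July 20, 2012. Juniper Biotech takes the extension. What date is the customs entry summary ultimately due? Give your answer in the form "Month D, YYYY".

October 15, 2012

15 business days after July 20, 2012, excluding weekends and holidays, is August 14, 2012.
August 14, 2012 (Tuesday) is already a business day.
Add 2 months to August 14, 2012: October 14, 2012.
October 14, 2012 is a Sunday; the next business day is October 15, 2012 (Monday).
The final due date is October 15, 2012.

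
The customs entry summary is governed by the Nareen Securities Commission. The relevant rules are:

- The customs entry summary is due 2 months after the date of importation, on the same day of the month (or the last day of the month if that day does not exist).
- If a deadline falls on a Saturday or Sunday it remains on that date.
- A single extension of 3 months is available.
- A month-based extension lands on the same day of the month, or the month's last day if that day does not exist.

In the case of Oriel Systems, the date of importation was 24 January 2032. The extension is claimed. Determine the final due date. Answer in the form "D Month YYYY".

24 June 2032

2 months after 24 January 2032, on the same day of the month, is 24 March 2032.
24 March 2032 is a Wednesday; no weekend or holiday adjustment applies.
The 3 months extension carries 24 March 2032 to 24 June 2032.
24 June 2032 falls on a Thursday. The rules make no weekend/holiday allowance, so it remains 24 June 2032.
So the filing is due 24 June 2032.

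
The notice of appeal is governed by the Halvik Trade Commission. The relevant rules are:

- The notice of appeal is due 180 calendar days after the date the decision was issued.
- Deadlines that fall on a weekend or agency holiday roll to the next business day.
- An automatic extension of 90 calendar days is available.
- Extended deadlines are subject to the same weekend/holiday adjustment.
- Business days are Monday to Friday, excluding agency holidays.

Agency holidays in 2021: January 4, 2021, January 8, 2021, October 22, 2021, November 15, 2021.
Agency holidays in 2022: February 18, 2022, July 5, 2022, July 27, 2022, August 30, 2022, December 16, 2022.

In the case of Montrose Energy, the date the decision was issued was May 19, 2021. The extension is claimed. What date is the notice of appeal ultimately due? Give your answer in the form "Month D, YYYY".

February 14, 2022

From May 19, 2021, 180 calendar days later is November 15, 2021.
November 15, 2021 falls on a listed holiday. Rolling to the next business day gives November 16, 2021, a Tuesday.
Applying the 90-calendar-day extension: November 16, 2021 + 90 days = February 14, 2022.
February 14, 2022 falls on a Monday, which is a business day, so no adjustment is needed.
Final deadline: February 14, 2022.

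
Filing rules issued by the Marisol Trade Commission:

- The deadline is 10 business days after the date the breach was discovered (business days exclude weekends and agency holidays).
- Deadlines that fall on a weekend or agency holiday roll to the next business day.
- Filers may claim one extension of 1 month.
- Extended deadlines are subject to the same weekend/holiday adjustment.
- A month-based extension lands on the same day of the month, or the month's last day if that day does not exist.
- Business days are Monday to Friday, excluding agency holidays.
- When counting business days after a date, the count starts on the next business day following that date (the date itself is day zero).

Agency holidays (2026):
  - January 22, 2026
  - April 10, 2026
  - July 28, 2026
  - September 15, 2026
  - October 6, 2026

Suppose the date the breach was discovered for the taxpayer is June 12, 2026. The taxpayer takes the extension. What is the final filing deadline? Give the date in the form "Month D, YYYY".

July 27, 2026

Counting 10 business days after June 12, 2026 (skipping weekends and listed holidays) reaches June 26, 2026.
June 26, 2026 (Friday) is already a business day.
Add 1 month to June 26, 2026: July 26, 2026.
Because July 26, 2026 is a Sunday, the deadline becomes July 27, 2026 (Monday).
Final deadline: July 27, 2026.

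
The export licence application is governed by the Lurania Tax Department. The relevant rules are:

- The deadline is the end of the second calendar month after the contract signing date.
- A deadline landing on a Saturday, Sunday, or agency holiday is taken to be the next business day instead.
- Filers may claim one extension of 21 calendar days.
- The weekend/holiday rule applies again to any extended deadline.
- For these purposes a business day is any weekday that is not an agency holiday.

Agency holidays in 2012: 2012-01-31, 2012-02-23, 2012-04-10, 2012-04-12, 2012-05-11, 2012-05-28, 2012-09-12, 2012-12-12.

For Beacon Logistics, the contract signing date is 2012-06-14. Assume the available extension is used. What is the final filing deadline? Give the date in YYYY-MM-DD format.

2012-09-21

The second month after 2012-06-14 is August 2012, whose last day is 2012-08-31.
2012-08-31 is a Friday and not a listed holiday, so it stands.
With the 21-day extension, 2012-08-31 becomes 2012-09-21.
2012-09-21 falls on a Friday, which is a business day, so no adjustment is needed.
Deadline: 2012-09-21.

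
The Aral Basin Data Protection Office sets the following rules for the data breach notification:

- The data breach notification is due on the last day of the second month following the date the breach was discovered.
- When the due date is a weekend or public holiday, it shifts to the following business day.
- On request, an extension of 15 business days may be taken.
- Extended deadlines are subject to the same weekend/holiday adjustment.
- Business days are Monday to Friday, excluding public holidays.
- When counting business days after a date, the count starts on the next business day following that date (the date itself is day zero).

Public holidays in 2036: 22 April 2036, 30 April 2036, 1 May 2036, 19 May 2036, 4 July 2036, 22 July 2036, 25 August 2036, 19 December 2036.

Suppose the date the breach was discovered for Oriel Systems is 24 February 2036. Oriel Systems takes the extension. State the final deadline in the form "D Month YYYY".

2 months after 24 February 2036 falls in April 2036; the last day of that month is 30 April 2036.
30 April 2036 is a listed holiday; the next business day is 2 May 2036 (Friday).
The 15-business-day extension runs from 2 May 2036 to 26 May 2036.
26 May 2036 falls on a Monday, which is a business day, so no adjustment is needed.
So the filing is due 26 May 2036.

26 May 2036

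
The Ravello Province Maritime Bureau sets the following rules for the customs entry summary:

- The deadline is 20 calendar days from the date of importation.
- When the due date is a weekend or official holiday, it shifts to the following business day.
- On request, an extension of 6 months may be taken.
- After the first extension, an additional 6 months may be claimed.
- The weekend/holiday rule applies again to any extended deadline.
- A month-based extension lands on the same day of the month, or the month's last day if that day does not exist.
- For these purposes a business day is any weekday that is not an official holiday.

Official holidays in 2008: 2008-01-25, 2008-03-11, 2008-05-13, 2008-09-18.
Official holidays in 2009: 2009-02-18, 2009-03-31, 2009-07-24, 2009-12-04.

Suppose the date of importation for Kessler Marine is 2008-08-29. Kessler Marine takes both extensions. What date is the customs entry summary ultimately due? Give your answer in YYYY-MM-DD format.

From 2008-08-29, 20 calendar days later is 2008-09-18.
2008-09-18 is a listed holiday, so it moves to the next business day, 2008-09-19 (Friday).
Applying the 6 months extension: 6 months after 2008-09-19 is 2009-03-19.
2009-03-19 is a Thursday and not a listed holiday, so it stands.
The 6 months extension carries 2009-03-19 to 2009-09-19.
2009-09-19 falls on a Saturday. Rolling to the next business day gives 2009-09-21, a Monday.
So the filing is due 2009-09-21.

2009-09-21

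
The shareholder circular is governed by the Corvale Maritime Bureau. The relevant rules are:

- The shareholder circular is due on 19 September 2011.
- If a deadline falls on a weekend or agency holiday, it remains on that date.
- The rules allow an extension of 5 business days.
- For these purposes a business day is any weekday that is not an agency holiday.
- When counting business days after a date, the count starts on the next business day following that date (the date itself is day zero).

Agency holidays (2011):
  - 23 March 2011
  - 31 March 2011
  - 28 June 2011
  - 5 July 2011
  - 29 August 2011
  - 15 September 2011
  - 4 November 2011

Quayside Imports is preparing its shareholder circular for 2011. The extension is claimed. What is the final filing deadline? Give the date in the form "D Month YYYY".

26 September 2011

The statutory due date is 19 September 2011.
19 September 2011 falls on a Monday. The rules make no weekend/holiday allowance, so it remains 19 September 2011.
Applying the 5-business-day extension: 5 business days after 19 September 2011 is 26 September 2011.
26 September 2011 is a Monday; no weekend or holiday adjustment applies.
The final due date is 26 September 2011.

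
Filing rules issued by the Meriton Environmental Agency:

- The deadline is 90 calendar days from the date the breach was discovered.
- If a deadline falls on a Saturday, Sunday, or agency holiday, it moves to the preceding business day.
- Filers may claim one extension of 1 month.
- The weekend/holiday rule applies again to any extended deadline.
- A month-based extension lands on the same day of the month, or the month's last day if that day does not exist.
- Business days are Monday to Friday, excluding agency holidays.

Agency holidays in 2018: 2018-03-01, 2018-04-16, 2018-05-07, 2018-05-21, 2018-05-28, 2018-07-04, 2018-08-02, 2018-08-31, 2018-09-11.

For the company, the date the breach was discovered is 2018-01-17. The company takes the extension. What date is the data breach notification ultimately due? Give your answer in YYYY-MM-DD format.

2018-05-17

90 calendar days after 2018-01-17 is 2018-04-17.
Since 2018-04-17 is a Tuesday and not a holiday, the date is unchanged.
Add 1 month to 2018-04-17: 2018-05-17.
Since 2018-05-17 is a Thursday and not a holiday, the date is unchanged.
Final deadline: 2018-05-17.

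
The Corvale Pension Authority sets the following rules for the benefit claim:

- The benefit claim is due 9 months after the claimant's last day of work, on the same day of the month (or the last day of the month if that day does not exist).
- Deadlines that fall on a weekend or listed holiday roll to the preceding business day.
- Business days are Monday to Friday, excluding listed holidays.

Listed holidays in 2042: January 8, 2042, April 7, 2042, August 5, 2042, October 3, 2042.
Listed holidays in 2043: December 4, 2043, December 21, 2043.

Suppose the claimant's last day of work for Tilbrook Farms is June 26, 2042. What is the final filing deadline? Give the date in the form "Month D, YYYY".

Moving 9 months forward from June 26, 2042 on the corresponding day gives March 26, 2043.
March 26, 2043 falls on a Thursday, which is a business day, so no adjustment is needed.
So the filing is due March 26, 2043.

March 26, 2043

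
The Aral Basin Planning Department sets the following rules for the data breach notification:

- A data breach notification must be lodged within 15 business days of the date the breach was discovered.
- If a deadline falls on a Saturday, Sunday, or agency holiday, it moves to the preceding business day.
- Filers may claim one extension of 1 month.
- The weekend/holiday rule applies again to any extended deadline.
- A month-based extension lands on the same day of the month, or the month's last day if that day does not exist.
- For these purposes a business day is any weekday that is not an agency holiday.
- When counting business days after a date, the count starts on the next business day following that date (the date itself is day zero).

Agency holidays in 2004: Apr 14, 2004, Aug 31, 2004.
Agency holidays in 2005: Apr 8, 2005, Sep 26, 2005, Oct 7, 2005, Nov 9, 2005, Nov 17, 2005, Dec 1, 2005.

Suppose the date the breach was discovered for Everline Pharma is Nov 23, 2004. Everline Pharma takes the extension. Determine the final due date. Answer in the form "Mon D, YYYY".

Jan 14, 2005

15 business days after Nov 23, 2004, excluding weekends and holidays, is Dec 14, 2004.
Dec 14, 2004 (Tuesday) is already a business day.
The 1 month extension carries Dec 14, 2004 to Jan 14, 2005.
Since Jan 14, 2005 is a Friday and not a holiday, the date is unchanged.
So the filing is due Jan 14, 2005.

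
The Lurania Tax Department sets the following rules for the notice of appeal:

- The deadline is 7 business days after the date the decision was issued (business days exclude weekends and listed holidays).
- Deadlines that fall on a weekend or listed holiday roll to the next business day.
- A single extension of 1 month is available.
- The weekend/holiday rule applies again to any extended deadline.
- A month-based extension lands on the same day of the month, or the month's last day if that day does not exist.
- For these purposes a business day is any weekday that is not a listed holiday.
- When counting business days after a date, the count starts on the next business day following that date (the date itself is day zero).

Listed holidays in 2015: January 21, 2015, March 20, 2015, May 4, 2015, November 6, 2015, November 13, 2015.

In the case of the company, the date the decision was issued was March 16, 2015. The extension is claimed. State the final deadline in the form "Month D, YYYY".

April 27, 2015

7 business days after March 16, 2015, excluding weekends and holidays, is March 26, 2015.
Since March 26, 2015 is a Thursday and not a holiday, the date is unchanged.
Applying the 1 month extension: 1 month after March 26, 2015 is April 26, 2015.
April 26, 2015 is a Sunday, so it moves to the next business day, April 27, 2015 (Monday).
Final deadline: April 27, 2015.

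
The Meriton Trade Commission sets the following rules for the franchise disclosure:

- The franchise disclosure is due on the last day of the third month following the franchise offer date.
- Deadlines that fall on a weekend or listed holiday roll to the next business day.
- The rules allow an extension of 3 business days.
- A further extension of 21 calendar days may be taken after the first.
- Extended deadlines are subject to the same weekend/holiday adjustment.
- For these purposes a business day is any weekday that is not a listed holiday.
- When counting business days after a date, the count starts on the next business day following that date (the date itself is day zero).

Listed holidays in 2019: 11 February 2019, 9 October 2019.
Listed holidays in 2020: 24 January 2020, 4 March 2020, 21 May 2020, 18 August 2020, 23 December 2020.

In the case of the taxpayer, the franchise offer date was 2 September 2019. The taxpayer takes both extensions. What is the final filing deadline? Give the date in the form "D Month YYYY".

27 January 2020

The third month after 2 September 2019 is December 2019, whose last day is 31 December 2019.
31 December 2019 is a Tuesday and not a listed holiday, so it stands.
Applying the 3-business-day extension: 3 business days after 31 December 2019 is 3 January 2020.
3 January 2020 falls on a Friday, which is a business day, so no adjustment is needed.
The 21-calendar-day extension moves the deadline from 3 January 2020 to 24 January 2020.
24 January 2020 is a listed holiday; the next business day is 27 January 2020 (Monday).
Deadline: 27 January 2020.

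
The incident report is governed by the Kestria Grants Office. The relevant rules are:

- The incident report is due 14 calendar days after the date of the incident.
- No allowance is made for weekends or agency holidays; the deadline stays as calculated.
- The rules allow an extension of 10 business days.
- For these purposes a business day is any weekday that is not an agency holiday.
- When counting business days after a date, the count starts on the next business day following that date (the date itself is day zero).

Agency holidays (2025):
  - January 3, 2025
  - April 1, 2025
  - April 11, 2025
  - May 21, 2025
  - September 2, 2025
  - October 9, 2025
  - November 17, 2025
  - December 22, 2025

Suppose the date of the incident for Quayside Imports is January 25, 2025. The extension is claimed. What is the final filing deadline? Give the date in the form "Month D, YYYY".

Trigger date January 25, 2025 + 14 calendar days = February 8, 2025.
February 8, 2025 falls on a Saturday. The rules make no weekend/holiday allowance, so it remains February 8, 2025.
Counting 10 further business days from February 8, 2025 reaches February 21, 2025.
February 21, 2025 is a Friday; no weekend or holiday adjustment applies.
So the filing is due February 21, 2025.

February 21, 2025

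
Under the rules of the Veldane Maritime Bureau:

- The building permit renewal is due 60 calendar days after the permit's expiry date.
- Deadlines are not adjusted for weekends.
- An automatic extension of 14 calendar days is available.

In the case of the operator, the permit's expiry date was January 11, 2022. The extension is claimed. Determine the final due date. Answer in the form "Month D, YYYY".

March 26, 2022

Trigger date January 11, 2022 + 60 calendar days = March 12, 2022.
No adjustment is made for weekends or holidays, so March 12, 2022 stands.
Applying the 14-calendar-day extension: March 12, 2022 + 14 days = March 26, 2022.
March 26, 2022 is a Saturday; no weekend or holiday adjustment applies.
Deadline: March 26, 2022.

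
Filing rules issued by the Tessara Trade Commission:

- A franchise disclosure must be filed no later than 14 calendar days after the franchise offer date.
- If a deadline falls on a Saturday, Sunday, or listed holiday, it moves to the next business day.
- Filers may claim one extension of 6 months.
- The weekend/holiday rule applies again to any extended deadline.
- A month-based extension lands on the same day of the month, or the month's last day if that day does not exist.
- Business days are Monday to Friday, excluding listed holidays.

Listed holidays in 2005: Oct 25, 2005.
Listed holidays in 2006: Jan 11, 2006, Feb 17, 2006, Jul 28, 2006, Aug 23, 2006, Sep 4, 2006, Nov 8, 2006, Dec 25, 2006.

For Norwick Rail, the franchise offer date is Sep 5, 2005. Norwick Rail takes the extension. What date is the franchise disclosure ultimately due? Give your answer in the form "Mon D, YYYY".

14 calendar days after Sep 5, 2005 is Sep 19, 2005.
Sep 19, 2005 (Monday) is already a business day.
Applying the 6 months extension: 6 months after Sep 19, 2005 is Mar 19, 2006.
Mar 19, 2006 is a Sunday; the next business day is Mar 20, 2006 (Monday).
Deadline: Mar 20, 2006.

Mar 20, 2006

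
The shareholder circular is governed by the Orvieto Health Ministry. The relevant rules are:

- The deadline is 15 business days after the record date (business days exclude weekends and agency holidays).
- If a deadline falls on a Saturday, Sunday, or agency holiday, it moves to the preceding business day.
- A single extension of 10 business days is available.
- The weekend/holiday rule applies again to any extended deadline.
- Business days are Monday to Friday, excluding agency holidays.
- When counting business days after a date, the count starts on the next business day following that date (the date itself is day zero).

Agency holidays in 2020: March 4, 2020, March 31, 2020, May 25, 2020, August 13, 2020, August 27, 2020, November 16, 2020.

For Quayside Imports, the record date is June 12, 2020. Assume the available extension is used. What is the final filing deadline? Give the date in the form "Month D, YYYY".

Counting 15 business days after June 12, 2020 (skipping weekends and listed holidays) reaches July 3, 2020.
July 3, 2020 is a Friday and not a listed holiday, so it stands.
Counting 10 further business days from July 3, 2020 reaches July 17, 2020.
July 17, 2020 is a Friday and not a listed holiday, so it stands.
Final deadline: July 17, 2020.

July 17, 2020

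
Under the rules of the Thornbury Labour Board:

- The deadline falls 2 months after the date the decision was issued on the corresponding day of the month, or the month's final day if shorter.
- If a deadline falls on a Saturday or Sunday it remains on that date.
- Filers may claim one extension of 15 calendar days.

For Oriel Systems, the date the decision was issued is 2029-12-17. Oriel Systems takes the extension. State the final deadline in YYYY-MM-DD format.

Moving 2 months forward from 2029-12-17 on the corresponding day gives 2030-02-17.
2030-02-17 falls on a Sunday. The rules make no weekend/holiday allowance, so it remains 2030-02-17.
Applying the 15-calendar-day extension: 2030-02-17 + 15 days = 2030-03-04.
2030-03-04 is a Monday; no weekend or holiday adjustment applies.
Deadline: 2030-03-04.

2030-03-04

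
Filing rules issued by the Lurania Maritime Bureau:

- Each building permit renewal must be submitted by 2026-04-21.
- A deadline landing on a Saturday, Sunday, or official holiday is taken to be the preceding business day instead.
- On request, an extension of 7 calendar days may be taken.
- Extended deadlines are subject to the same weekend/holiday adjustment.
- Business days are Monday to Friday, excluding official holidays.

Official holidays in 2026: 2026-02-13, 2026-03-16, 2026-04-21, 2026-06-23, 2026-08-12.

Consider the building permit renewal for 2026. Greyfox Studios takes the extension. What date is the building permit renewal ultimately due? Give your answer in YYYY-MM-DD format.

The stated deadline is 2026-04-21.
2026-04-21 is a listed holiday, so it moves to the preceding business day, 2026-04-20 (Monday).
Add the 7 calendar-day extension to 2026-04-20: 2026-04-27.
2026-04-27 is a Monday and not a listed holiday, so it stands.
Final deadline: 2026-04-27.

2026-04-27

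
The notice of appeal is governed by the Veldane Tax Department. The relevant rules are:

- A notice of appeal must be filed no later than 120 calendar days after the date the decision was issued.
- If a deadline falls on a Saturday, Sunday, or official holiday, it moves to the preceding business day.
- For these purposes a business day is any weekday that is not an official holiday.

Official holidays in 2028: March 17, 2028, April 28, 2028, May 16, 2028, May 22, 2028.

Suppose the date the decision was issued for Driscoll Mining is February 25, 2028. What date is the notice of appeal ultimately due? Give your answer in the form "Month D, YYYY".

June 23, 2028

Trigger date February 25, 2028 + 120 calendar days = June 24, 2028.
Because June 24, 2028 is a Saturday, the deadline becomes June 23, 2028 (Friday).
Final deadline: June 23, 2028.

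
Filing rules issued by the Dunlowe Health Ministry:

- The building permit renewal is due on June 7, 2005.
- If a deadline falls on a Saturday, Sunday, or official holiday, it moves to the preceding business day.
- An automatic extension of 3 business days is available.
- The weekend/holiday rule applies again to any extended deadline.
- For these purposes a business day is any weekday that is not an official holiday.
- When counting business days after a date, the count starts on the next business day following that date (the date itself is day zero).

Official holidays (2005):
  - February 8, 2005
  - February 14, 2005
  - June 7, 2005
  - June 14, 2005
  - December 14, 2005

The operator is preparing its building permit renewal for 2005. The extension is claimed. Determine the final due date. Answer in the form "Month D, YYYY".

June 10, 2005

The statutory due date is June 7, 2005.
June 7, 2005 falls on a listed holiday. Rolling to the preceding business day gives June 6, 2005, a Monday.
The 3-business-day extension runs from June 6, 2005 to June 10, 2005.
Since June 10, 2005 is a Friday and not a holiday, the date is unchanged.
Final deadline: June 10, 2005.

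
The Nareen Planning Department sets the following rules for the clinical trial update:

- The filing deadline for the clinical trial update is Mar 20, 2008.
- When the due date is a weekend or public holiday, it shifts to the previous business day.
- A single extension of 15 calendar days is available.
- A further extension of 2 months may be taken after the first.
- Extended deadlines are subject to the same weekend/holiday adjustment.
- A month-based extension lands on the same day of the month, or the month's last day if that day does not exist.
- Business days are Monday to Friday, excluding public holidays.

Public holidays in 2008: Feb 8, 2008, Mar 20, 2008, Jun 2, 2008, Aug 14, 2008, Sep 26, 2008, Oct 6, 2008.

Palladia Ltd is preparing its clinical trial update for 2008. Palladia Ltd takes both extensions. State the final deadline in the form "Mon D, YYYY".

Jun 3, 2008

Start from the fixed due date, Mar 20, 2008.
Because Mar 20, 2008 is a listed holiday, the deadline becomes Mar 19, 2008 (Wednesday).
The 15-calendar-day extension moves the deadline from Mar 19, 2008 to Apr 3, 2008.
Apr 3, 2008 is a Thursday and not a listed holiday, so it stands.
Add 2 months to Apr 3, 2008: Jun 3, 2008.
Since Jun 3, 2008 is a Tuesday and not a holiday, the date is unchanged.
Deadline: Jun 3, 2008.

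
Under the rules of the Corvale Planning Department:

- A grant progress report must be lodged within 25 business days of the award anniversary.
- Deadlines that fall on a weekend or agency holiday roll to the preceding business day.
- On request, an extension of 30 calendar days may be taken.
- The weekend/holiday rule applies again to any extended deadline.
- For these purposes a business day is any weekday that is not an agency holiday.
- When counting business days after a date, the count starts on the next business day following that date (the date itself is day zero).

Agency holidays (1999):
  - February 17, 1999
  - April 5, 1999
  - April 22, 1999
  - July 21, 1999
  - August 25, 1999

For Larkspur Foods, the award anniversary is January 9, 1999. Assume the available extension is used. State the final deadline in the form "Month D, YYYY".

Counting 25 business days after January 9, 1999 (skipping weekends and listed holidays) reaches February 12, 1999.
February 12, 1999 is a Friday and not a listed holiday, so it stands.
The 30-calendar-day extension moves the deadline from February 12, 1999 to March 14, 1999.
Because March 14, 1999 is a Sunday, the deadline becomes March 12, 1999 (Friday).
Final deadline: March 12, 1999.

March 12, 1999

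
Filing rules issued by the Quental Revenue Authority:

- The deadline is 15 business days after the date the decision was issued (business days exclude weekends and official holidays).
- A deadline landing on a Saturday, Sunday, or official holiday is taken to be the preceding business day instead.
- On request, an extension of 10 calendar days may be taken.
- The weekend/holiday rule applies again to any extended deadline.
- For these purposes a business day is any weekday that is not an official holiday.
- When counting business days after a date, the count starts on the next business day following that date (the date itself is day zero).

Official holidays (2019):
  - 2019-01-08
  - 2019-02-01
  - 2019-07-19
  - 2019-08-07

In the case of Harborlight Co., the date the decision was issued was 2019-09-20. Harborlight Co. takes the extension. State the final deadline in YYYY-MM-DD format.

15 business days after 2019-09-20, excluding weekends and holidays, is 2019-10-11.
2019-10-11 falls on a Friday, which is a business day, so no adjustment is needed.
With the 10-day extension, 2019-10-11 becomes 2019-10-21.
2019-10-21 falls on a Monday, which is a business day, so no adjustment is needed.
The final due date is 2019-10-21.

2019-10-21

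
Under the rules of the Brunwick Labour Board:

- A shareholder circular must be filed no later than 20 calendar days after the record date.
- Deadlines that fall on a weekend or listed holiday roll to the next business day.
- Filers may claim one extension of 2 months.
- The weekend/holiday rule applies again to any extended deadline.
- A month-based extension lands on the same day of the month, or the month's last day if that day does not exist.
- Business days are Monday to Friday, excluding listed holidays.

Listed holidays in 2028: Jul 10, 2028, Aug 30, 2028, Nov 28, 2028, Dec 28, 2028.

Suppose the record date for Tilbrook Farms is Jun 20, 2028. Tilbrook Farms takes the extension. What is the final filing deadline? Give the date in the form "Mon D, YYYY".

Sep 11, 2028

Trigger date Jun 20, 2028 + 20 calendar days = Jul 10, 2028.
Jul 10, 2028 is a listed holiday, so it moves to the next business day, Jul 11, 2028 (Tuesday).
The 2 months extension carries Jul 11, 2028 to Sep 11, 2028.
Sep 11, 2028 is a Monday and not a listed holiday, so it stands.
So the filing is due Sep 11, 2028.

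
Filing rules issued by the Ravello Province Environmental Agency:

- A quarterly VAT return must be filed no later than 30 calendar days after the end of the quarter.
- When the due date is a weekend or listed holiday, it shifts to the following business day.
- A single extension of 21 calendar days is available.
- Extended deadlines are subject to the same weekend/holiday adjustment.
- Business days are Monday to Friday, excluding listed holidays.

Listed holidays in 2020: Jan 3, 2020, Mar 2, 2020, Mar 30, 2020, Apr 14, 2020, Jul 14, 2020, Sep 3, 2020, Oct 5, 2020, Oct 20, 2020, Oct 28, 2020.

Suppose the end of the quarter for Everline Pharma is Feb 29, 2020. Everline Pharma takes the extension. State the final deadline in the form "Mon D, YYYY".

Apr 21, 2020

Adding 30 calendar days to Feb 29, 2020 gives Mar 30, 2020.
Mar 30, 2020 falls on a listed holiday. Rolling to the next business day gives Mar 31, 2020, a Tuesday.
Add the 21 calendar-day extension to Mar 31, 2020: Apr 21, 2020.
Since Apr 21, 2020 is a Tuesday and not a holiday, the date is unchanged.
The final due date is Apr 21, 2020.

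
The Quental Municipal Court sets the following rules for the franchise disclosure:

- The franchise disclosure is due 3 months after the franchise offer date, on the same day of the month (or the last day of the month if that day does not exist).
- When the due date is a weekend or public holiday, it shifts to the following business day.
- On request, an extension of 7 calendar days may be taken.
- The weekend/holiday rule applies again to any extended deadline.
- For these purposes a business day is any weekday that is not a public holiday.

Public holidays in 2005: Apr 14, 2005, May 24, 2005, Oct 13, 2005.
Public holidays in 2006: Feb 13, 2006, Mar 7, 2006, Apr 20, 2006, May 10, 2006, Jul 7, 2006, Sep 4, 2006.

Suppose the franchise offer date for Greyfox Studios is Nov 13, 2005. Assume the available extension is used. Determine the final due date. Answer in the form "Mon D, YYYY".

3 months after Nov 13, 2005, on the same day of the month, is Feb 13, 2006.
Feb 13, 2006 is a listed holiday, so it moves to the next business day, Feb 14, 2006 (Tuesday).
Applying the 7-calendar-day extension: Feb 14, 2006 + 7 days = Feb 21, 2006.
Feb 21, 2006 falls on a Tuesday, which is a business day, so no adjustment is needed.
Deadline: Feb 21, 2006.

Feb 21, 2006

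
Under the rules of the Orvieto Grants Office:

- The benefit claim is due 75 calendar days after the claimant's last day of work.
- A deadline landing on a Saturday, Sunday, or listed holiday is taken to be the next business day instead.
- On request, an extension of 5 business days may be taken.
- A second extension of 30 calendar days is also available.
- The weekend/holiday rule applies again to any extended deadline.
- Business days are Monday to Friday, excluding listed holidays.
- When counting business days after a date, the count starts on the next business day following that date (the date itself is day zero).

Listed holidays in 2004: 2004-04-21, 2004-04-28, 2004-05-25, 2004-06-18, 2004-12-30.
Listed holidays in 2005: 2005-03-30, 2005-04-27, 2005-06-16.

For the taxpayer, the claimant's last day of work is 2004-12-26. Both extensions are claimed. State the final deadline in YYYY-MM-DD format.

2005-04-18

Adding 75 calendar days to 2004-12-26 gives 2005-03-11.
2005-03-11 is a Friday and not a listed holiday, so it stands.
Applying the 5-business-day extension: 5 business days after 2005-03-11 is 2005-03-18.
2005-03-18 is a Friday and not a listed holiday, so it stands.
The 30-calendar-day extension moves the deadline from 2005-03-18 to 2005-04-17.
Because 2005-04-17 is a Sunday, the deadline becomes 2005-04-18 (Monday).
Deadline: 2005-04-18.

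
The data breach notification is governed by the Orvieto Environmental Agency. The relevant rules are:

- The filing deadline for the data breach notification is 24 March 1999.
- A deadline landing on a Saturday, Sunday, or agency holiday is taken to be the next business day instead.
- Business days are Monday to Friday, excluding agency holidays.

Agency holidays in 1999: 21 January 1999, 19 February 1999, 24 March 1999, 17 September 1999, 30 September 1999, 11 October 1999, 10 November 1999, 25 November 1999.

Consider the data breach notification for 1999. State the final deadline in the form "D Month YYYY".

The stated deadline is 24 March 1999.
Because 24 March 1999 is a listed holiday, the deadline becomes 25 March 1999 (Thursday).
Final deadline: 25 March 1999.

25 March 1999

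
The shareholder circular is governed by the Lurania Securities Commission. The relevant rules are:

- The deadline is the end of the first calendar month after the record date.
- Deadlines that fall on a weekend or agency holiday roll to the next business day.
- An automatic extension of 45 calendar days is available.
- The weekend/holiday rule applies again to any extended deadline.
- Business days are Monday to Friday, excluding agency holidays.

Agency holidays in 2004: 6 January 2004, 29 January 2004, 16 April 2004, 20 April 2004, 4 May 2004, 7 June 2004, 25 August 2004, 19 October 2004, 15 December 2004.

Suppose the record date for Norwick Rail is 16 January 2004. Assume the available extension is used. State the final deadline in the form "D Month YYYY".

1 month after 16 January 2004 is February 2004; that month ends on 29 February 2004.
29 February 2004 is a Sunday; the next business day is 1 March 2004 (Monday).
With the 45-day extension, 1 March 2004 becomes 15 April 2004.
Since 15 April 2004 is a Thursday and not a holiday, the date is unchanged.
Deadline: 15 April 2004.

15 April 2004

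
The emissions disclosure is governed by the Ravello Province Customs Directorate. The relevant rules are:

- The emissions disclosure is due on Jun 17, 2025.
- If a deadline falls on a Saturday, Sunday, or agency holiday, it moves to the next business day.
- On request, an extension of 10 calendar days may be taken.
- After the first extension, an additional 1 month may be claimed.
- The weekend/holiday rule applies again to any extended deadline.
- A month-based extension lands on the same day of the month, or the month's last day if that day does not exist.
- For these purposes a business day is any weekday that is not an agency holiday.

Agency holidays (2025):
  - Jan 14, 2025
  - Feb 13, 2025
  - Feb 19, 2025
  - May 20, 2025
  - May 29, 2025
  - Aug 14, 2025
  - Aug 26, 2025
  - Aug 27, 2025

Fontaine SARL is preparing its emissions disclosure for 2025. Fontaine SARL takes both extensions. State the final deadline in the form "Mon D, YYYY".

The statutory due date is Jun 17, 2025.
Since Jun 17, 2025 is a Tuesday and not a holiday, the date is unchanged.
With the 10-day extension, Jun 17, 2025 becomes Jun 27, 2025.
Jun 27, 2025 is a Friday and not a listed holiday, so it stands.
The 1 month extension carries Jun 27, 2025 to Jul 27, 2025.
Jul 27, 2025 is a Sunday, so it moves to the next business day, Jul 28, 2025 (Monday).
So the filing is due Jul 28, 2025.

Jul 28, 2025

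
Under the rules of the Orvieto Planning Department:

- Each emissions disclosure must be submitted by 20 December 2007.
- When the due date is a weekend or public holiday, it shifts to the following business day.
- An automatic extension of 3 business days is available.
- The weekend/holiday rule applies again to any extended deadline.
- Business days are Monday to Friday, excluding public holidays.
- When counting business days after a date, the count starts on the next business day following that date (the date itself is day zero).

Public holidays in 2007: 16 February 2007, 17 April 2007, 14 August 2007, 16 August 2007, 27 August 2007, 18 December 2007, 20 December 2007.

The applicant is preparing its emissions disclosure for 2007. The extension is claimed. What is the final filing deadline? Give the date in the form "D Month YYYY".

The stated deadline is 20 December 2007.
Because 20 December 2007 is a listed holiday, the deadline becomes 21 December 2007 (Friday).
The 3-business-day extension runs from 21 December 2007 to 26 December 2007.
Since 26 December 2007 is a Wednesday and not a holiday, the date is unchanged.
So the filing is due 26 December 2007.

26 December 2007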